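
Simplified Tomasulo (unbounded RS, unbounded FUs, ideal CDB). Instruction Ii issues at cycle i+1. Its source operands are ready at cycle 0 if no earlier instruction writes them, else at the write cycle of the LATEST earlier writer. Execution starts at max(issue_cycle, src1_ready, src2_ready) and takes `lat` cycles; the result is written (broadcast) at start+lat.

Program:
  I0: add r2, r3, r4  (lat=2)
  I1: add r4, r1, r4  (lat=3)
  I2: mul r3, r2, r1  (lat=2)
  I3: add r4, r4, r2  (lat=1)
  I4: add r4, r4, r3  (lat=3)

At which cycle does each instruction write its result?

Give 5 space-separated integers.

I0 add r2: issue@1 deps=(None,None) exec_start@1 write@3
I1 add r4: issue@2 deps=(None,None) exec_start@2 write@5
I2 mul r3: issue@3 deps=(0,None) exec_start@3 write@5
I3 add r4: issue@4 deps=(1,0) exec_start@5 write@6
I4 add r4: issue@5 deps=(3,2) exec_start@6 write@9

Answer: 3 5 5 6 9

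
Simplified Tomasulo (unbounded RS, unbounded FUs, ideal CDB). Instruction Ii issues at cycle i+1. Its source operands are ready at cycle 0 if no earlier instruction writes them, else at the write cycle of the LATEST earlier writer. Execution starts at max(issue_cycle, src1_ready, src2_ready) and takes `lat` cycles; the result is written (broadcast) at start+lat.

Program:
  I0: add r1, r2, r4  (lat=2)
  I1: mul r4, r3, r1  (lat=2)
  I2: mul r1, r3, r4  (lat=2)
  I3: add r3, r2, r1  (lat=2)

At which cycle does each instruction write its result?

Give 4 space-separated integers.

I0 add r1: issue@1 deps=(None,None) exec_start@1 write@3
I1 mul r4: issue@2 deps=(None,0) exec_start@3 write@5
I2 mul r1: issue@3 deps=(None,1) exec_start@5 write@7
I3 add r3: issue@4 deps=(None,2) exec_start@7 write@9

Answer: 3 5 7 9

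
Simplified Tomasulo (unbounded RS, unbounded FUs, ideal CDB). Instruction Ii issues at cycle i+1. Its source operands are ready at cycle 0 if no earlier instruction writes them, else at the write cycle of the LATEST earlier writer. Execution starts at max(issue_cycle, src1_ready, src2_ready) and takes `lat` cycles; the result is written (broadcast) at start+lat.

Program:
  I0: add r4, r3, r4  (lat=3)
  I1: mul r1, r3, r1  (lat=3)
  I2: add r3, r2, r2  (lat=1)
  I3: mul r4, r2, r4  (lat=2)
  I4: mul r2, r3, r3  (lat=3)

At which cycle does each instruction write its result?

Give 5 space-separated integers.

I0 add r4: issue@1 deps=(None,None) exec_start@1 write@4
I1 mul r1: issue@2 deps=(None,None) exec_start@2 write@5
I2 add r3: issue@3 deps=(None,None) exec_start@3 write@4
I3 mul r4: issue@4 deps=(None,0) exec_start@4 write@6
I4 mul r2: issue@5 deps=(2,2) exec_start@5 write@8

Answer: 4 5 4 6 8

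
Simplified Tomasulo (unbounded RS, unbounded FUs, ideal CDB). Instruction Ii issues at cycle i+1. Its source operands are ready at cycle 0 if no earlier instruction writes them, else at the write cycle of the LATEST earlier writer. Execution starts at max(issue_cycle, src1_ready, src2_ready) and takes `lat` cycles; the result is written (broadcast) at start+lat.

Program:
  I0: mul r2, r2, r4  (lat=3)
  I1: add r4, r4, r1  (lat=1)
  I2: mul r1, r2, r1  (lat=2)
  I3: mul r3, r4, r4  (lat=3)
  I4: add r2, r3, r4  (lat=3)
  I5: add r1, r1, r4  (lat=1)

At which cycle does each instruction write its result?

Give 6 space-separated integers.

I0 mul r2: issue@1 deps=(None,None) exec_start@1 write@4
I1 add r4: issue@2 deps=(None,None) exec_start@2 write@3
I2 mul r1: issue@3 deps=(0,None) exec_start@4 write@6
I3 mul r3: issue@4 deps=(1,1) exec_start@4 write@7
I4 add r2: issue@5 deps=(3,1) exec_start@7 write@10
I5 add r1: issue@6 deps=(2,1) exec_start@6 write@7

Answer: 4 3 6 7 10 7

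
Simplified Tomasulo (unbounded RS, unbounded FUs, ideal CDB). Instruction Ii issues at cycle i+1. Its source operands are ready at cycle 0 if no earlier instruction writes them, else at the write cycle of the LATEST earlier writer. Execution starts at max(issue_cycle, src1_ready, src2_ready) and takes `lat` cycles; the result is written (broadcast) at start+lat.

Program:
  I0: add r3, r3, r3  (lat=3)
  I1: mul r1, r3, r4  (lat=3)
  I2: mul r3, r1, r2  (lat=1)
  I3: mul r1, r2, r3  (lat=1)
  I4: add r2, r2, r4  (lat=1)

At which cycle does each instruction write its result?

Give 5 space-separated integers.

Answer: 4 7 8 9 6

Derivation:
I0 add r3: issue@1 deps=(None,None) exec_start@1 write@4
I1 mul r1: issue@2 deps=(0,None) exec_start@4 write@7
I2 mul r3: issue@3 deps=(1,None) exec_start@7 write@8
I3 mul r1: issue@4 deps=(None,2) exec_start@8 write@9
I4 add r2: issue@5 deps=(None,None) exec_start@5 write@6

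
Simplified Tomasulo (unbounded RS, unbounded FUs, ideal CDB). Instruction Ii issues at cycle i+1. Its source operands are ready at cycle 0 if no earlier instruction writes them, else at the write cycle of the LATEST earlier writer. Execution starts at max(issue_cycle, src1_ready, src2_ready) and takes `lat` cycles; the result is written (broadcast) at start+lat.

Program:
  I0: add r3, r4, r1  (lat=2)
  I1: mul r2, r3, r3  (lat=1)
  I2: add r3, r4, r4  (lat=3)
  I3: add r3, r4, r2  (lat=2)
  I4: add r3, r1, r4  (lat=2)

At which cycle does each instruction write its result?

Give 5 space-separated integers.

I0 add r3: issue@1 deps=(None,None) exec_start@1 write@3
I1 mul r2: issue@2 deps=(0,0) exec_start@3 write@4
I2 add r3: issue@3 deps=(None,None) exec_start@3 write@6
I3 add r3: issue@4 deps=(None,1) exec_start@4 write@6
I4 add r3: issue@5 deps=(None,None) exec_start@5 write@7

Answer: 3 4 6 6 7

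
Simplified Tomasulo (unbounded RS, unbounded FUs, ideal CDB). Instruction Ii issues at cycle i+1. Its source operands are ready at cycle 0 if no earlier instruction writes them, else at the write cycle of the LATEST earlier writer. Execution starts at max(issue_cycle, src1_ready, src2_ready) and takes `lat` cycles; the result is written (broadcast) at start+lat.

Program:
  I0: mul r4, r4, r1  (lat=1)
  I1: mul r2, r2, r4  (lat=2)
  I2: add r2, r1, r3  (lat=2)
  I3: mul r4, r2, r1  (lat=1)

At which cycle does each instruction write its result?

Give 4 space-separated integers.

Answer: 2 4 5 6

Derivation:
I0 mul r4: issue@1 deps=(None,None) exec_start@1 write@2
I1 mul r2: issue@2 deps=(None,0) exec_start@2 write@4
I2 add r2: issue@3 deps=(None,None) exec_start@3 write@5
I3 mul r4: issue@4 deps=(2,None) exec_start@5 write@6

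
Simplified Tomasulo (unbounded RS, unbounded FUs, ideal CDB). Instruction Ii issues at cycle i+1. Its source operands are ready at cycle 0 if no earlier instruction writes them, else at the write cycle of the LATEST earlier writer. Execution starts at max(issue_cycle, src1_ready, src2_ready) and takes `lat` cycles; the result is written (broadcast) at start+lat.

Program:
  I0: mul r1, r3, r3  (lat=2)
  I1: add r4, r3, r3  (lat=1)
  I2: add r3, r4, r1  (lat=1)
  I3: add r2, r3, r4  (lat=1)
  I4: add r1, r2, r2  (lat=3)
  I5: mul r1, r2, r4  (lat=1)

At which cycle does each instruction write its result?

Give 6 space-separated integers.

I0 mul r1: issue@1 deps=(None,None) exec_start@1 write@3
I1 add r4: issue@2 deps=(None,None) exec_start@2 write@3
I2 add r3: issue@3 deps=(1,0) exec_start@3 write@4
I3 add r2: issue@4 deps=(2,1) exec_start@4 write@5
I4 add r1: issue@5 deps=(3,3) exec_start@5 write@8
I5 mul r1: issue@6 deps=(3,1) exec_start@6 write@7

Answer: 3 3 4 5 8 7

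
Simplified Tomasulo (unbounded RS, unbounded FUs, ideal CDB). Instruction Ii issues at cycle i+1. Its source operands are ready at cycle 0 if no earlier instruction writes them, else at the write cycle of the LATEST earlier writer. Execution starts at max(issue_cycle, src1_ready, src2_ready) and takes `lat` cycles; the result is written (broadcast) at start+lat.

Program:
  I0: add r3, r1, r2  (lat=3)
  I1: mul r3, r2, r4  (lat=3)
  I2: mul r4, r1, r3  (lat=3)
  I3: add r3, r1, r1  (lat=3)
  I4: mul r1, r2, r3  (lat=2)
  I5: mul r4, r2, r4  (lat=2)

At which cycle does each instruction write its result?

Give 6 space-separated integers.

Answer: 4 5 8 7 9 10

Derivation:
I0 add r3: issue@1 deps=(None,None) exec_start@1 write@4
I1 mul r3: issue@2 deps=(None,None) exec_start@2 write@5
I2 mul r4: issue@3 deps=(None,1) exec_start@5 write@8
I3 add r3: issue@4 deps=(None,None) exec_start@4 write@7
I4 mul r1: issue@5 deps=(None,3) exec_start@7 write@9
I5 mul r4: issue@6 deps=(None,2) exec_start@8 write@10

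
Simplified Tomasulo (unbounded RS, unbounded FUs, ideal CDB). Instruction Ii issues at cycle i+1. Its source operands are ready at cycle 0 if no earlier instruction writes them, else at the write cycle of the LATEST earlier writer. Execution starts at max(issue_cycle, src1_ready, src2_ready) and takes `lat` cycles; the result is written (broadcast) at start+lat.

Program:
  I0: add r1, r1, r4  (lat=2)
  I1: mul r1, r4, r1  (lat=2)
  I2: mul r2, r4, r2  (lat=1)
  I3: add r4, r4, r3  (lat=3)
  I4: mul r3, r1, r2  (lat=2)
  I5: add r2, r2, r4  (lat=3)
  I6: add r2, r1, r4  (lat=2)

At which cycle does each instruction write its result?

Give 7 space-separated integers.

Answer: 3 5 4 7 7 10 9

Derivation:
I0 add r1: issue@1 deps=(None,None) exec_start@1 write@3
I1 mul r1: issue@2 deps=(None,0) exec_start@3 write@5
I2 mul r2: issue@3 deps=(None,None) exec_start@3 write@4
I3 add r4: issue@4 deps=(None,None) exec_start@4 write@7
I4 mul r3: issue@5 deps=(1,2) exec_start@5 write@7
I5 add r2: issue@6 deps=(2,3) exec_start@7 write@10
I6 add r2: issue@7 deps=(1,3) exec_start@7 write@9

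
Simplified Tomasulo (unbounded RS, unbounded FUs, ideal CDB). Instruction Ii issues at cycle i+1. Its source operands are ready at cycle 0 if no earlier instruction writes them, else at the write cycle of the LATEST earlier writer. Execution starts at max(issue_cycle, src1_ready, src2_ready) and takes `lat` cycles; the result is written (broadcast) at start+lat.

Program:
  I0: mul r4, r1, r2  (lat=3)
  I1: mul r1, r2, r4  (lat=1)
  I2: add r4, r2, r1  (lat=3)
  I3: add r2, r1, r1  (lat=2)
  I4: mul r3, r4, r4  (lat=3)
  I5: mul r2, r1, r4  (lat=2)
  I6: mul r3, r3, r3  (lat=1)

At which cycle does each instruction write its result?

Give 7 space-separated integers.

Answer: 4 5 8 7 11 10 12

Derivation:
I0 mul r4: issue@1 deps=(None,None) exec_start@1 write@4
I1 mul r1: issue@2 deps=(None,0) exec_start@4 write@5
I2 add r4: issue@3 deps=(None,1) exec_start@5 write@8
I3 add r2: issue@4 deps=(1,1) exec_start@5 write@7
I4 mul r3: issue@5 deps=(2,2) exec_start@8 write@11
I5 mul r2: issue@6 deps=(1,2) exec_start@8 write@10
I6 mul r3: issue@7 deps=(4,4) exec_start@11 write@12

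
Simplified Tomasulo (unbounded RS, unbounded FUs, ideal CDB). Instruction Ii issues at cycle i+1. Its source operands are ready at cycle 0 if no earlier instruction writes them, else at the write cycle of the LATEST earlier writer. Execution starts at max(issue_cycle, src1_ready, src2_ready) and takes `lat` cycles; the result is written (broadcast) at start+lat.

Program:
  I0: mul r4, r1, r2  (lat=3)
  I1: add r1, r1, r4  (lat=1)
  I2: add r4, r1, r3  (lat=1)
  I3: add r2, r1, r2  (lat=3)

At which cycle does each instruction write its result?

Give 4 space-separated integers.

I0 mul r4: issue@1 deps=(None,None) exec_start@1 write@4
I1 add r1: issue@2 deps=(None,0) exec_start@4 write@5
I2 add r4: issue@3 deps=(1,None) exec_start@5 write@6
I3 add r2: issue@4 deps=(1,None) exec_start@5 write@8

Answer: 4 5 6 8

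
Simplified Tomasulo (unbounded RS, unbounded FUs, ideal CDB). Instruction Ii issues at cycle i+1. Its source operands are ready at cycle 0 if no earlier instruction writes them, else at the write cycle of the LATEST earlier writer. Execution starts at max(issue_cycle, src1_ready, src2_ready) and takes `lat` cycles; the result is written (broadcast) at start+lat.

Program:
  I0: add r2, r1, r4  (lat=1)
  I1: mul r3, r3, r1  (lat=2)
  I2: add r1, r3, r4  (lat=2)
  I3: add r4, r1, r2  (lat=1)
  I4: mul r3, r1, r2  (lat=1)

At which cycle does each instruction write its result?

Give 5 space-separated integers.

Answer: 2 4 6 7 7

Derivation:
I0 add r2: issue@1 deps=(None,None) exec_start@1 write@2
I1 mul r3: issue@2 deps=(None,None) exec_start@2 write@4
I2 add r1: issue@3 deps=(1,None) exec_start@4 write@6
I3 add r4: issue@4 deps=(2,0) exec_start@6 write@7
I4 mul r3: issue@5 deps=(2,0) exec_start@6 write@7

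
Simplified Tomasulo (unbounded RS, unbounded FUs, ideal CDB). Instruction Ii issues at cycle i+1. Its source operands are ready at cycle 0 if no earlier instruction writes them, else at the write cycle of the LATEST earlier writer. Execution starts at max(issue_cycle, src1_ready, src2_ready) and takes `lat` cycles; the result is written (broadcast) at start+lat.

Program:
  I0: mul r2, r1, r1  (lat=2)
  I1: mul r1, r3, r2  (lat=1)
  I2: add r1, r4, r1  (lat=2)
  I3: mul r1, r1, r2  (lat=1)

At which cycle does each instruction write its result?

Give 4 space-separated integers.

Answer: 3 4 6 7

Derivation:
I0 mul r2: issue@1 deps=(None,None) exec_start@1 write@3
I1 mul r1: issue@2 deps=(None,0) exec_start@3 write@4
I2 add r1: issue@3 deps=(None,1) exec_start@4 write@6
I3 mul r1: issue@4 deps=(2,0) exec_start@6 write@7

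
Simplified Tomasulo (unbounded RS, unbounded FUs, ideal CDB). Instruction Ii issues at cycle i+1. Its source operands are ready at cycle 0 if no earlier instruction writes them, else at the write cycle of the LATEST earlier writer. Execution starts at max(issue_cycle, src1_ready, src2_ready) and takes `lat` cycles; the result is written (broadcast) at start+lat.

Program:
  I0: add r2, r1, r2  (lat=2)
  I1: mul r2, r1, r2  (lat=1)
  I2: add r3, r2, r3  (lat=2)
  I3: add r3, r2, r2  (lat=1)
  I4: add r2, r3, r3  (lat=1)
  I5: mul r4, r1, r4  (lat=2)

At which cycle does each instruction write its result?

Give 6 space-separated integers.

I0 add r2: issue@1 deps=(None,None) exec_start@1 write@3
I1 mul r2: issue@2 deps=(None,0) exec_start@3 write@4
I2 add r3: issue@3 deps=(1,None) exec_start@4 write@6
I3 add r3: issue@4 deps=(1,1) exec_start@4 write@5
I4 add r2: issue@5 deps=(3,3) exec_start@5 write@6
I5 mul r4: issue@6 deps=(None,None) exec_start@6 write@8

Answer: 3 4 6 5 6 8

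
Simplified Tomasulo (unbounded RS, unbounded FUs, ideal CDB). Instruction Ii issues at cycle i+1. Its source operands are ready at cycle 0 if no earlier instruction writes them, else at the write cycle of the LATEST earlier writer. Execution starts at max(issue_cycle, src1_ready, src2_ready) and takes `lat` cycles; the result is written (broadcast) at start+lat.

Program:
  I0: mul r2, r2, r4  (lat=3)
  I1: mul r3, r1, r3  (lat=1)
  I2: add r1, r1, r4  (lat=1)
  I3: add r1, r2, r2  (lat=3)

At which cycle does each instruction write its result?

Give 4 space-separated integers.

Answer: 4 3 4 7

Derivation:
I0 mul r2: issue@1 deps=(None,None) exec_start@1 write@4
I1 mul r3: issue@2 deps=(None,None) exec_start@2 write@3
I2 add r1: issue@3 deps=(None,None) exec_start@3 write@4
I3 add r1: issue@4 deps=(0,0) exec_start@4 write@7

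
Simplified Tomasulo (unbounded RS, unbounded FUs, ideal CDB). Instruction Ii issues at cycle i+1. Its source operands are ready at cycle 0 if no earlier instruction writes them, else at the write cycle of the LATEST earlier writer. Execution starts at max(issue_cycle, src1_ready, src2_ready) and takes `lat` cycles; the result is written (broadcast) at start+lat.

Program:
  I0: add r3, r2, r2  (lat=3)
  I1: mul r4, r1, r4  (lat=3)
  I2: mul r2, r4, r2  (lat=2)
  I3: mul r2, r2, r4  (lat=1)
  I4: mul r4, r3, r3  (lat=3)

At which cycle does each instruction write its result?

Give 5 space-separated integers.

Answer: 4 5 7 8 8

Derivation:
I0 add r3: issue@1 deps=(None,None) exec_start@1 write@4
I1 mul r4: issue@2 deps=(None,None) exec_start@2 write@5
I2 mul r2: issue@3 deps=(1,None) exec_start@5 write@7
I3 mul r2: issue@4 deps=(2,1) exec_start@7 write@8
I4 mul r4: issue@5 deps=(0,0) exec_start@5 write@8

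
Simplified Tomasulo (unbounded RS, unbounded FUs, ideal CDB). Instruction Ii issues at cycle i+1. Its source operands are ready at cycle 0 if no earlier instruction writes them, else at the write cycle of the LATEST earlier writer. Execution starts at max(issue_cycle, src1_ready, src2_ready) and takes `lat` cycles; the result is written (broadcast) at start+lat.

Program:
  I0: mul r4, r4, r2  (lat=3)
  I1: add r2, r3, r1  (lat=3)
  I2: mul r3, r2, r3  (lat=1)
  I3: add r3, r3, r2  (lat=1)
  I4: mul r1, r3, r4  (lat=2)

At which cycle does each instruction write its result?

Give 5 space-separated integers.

I0 mul r4: issue@1 deps=(None,None) exec_start@1 write@4
I1 add r2: issue@2 deps=(None,None) exec_start@2 write@5
I2 mul r3: issue@3 deps=(1,None) exec_start@5 write@6
I3 add r3: issue@4 deps=(2,1) exec_start@6 write@7
I4 mul r1: issue@5 deps=(3,0) exec_start@7 write@9

Answer: 4 5 6 7 9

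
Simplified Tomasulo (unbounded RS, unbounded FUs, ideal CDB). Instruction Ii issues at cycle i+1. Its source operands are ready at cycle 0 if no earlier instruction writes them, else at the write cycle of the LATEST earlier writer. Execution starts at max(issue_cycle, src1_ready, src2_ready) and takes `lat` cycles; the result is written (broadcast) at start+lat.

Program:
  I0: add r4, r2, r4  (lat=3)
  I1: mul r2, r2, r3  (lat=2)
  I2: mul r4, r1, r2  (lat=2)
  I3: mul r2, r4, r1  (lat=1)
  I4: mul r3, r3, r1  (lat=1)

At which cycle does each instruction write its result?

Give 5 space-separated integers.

I0 add r4: issue@1 deps=(None,None) exec_start@1 write@4
I1 mul r2: issue@2 deps=(None,None) exec_start@2 write@4
I2 mul r4: issue@3 deps=(None,1) exec_start@4 write@6
I3 mul r2: issue@4 deps=(2,None) exec_start@6 write@7
I4 mul r3: issue@5 deps=(None,None) exec_start@5 write@6

Answer: 4 4 6 7 6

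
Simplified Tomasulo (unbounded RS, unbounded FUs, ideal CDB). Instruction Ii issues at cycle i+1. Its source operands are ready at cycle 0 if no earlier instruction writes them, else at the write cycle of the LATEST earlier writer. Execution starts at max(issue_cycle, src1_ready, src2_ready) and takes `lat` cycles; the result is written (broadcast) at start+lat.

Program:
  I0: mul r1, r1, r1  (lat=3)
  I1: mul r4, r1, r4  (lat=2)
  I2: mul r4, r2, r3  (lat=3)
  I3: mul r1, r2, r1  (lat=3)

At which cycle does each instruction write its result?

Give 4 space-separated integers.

I0 mul r1: issue@1 deps=(None,None) exec_start@1 write@4
I1 mul r4: issue@2 deps=(0,None) exec_start@4 write@6
I2 mul r4: issue@3 deps=(None,None) exec_start@3 write@6
I3 mul r1: issue@4 deps=(None,0) exec_start@4 write@7

Answer: 4 6 6 7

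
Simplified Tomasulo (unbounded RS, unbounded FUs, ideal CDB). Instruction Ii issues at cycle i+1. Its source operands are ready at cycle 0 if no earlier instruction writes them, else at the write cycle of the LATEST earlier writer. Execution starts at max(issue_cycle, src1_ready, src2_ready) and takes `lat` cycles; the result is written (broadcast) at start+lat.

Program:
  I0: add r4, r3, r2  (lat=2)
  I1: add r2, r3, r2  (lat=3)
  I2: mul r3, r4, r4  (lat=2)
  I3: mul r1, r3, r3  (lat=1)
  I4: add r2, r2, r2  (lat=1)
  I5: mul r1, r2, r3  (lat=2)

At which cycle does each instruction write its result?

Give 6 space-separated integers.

I0 add r4: issue@1 deps=(None,None) exec_start@1 write@3
I1 add r2: issue@2 deps=(None,None) exec_start@2 write@5
I2 mul r3: issue@3 deps=(0,0) exec_start@3 write@5
I3 mul r1: issue@4 deps=(2,2) exec_start@5 write@6
I4 add r2: issue@5 deps=(1,1) exec_start@5 write@6
I5 mul r1: issue@6 deps=(4,2) exec_start@6 write@8

Answer: 3 5 5 6 6 8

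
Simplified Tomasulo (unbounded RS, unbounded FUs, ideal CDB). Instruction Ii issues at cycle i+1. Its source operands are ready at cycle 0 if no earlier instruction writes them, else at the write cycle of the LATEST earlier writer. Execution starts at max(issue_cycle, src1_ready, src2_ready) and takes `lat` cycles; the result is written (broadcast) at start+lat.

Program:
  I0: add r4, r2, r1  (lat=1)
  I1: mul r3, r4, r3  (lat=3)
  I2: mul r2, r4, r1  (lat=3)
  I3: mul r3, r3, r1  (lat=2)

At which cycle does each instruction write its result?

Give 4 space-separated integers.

I0 add r4: issue@1 deps=(None,None) exec_start@1 write@2
I1 mul r3: issue@2 deps=(0,None) exec_start@2 write@5
I2 mul r2: issue@3 deps=(0,None) exec_start@3 write@6
I3 mul r3: issue@4 deps=(1,None) exec_start@5 write@7

Answer: 2 5 6 7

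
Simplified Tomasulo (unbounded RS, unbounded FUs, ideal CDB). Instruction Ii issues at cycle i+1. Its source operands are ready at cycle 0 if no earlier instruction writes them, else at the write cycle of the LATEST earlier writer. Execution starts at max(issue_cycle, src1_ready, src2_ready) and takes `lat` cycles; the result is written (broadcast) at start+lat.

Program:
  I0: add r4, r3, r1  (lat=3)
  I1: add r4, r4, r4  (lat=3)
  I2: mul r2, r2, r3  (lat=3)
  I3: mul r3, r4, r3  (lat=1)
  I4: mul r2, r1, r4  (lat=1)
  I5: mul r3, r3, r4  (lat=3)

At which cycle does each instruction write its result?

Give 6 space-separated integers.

I0 add r4: issue@1 deps=(None,None) exec_start@1 write@4
I1 add r4: issue@2 deps=(0,0) exec_start@4 write@7
I2 mul r2: issue@3 deps=(None,None) exec_start@3 write@6
I3 mul r3: issue@4 deps=(1,None) exec_start@7 write@8
I4 mul r2: issue@5 deps=(None,1) exec_start@7 write@8
I5 mul r3: issue@6 deps=(3,1) exec_start@8 write@11

Answer: 4 7 6 8 8 11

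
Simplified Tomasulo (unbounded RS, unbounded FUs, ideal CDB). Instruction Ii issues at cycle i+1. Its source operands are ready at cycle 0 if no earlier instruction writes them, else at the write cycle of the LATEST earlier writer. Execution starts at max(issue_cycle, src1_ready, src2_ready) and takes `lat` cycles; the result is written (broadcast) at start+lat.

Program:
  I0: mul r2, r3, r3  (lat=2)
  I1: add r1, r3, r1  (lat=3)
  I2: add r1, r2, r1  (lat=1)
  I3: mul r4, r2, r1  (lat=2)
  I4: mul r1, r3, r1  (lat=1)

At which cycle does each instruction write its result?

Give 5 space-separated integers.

I0 mul r2: issue@1 deps=(None,None) exec_start@1 write@3
I1 add r1: issue@2 deps=(None,None) exec_start@2 write@5
I2 add r1: issue@3 deps=(0,1) exec_start@5 write@6
I3 mul r4: issue@4 deps=(0,2) exec_start@6 write@8
I4 mul r1: issue@5 deps=(None,2) exec_start@6 write@7

Answer: 3 5 6 8 7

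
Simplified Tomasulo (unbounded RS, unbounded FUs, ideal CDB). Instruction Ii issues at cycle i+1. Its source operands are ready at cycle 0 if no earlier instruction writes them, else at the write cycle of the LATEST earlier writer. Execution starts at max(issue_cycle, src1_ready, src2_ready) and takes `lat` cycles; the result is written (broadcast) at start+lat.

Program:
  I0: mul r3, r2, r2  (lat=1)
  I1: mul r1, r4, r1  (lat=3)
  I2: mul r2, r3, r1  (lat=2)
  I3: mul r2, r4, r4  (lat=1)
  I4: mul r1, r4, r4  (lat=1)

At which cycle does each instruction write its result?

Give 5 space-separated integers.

Answer: 2 5 7 5 6

Derivation:
I0 mul r3: issue@1 deps=(None,None) exec_start@1 write@2
I1 mul r1: issue@2 deps=(None,None) exec_start@2 write@5
I2 mul r2: issue@3 deps=(0,1) exec_start@5 write@7
I3 mul r2: issue@4 deps=(None,None) exec_start@4 write@5
I4 mul r1: issue@5 deps=(None,None) exec_start@5 write@6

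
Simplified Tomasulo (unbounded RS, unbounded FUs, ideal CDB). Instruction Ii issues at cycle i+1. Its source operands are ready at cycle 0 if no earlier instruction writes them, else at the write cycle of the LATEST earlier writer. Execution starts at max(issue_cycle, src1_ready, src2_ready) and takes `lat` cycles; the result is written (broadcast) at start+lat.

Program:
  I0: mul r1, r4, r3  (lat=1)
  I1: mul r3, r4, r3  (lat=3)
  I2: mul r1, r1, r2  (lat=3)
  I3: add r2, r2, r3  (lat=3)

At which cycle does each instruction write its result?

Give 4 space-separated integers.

I0 mul r1: issue@1 deps=(None,None) exec_start@1 write@2
I1 mul r3: issue@2 deps=(None,None) exec_start@2 write@5
I2 mul r1: issue@3 deps=(0,None) exec_start@3 write@6
I3 add r2: issue@4 deps=(None,1) exec_start@5 write@8

Answer: 2 5 6 8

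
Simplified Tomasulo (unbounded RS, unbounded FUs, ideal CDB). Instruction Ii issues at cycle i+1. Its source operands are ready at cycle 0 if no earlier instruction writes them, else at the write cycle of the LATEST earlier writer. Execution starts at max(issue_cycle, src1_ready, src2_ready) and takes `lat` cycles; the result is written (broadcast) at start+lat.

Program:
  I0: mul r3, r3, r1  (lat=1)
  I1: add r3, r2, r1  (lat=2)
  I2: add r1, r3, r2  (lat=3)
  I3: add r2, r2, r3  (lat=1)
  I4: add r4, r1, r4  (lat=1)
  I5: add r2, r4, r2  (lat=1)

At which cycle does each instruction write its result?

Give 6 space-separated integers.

Answer: 2 4 7 5 8 9

Derivation:
I0 mul r3: issue@1 deps=(None,None) exec_start@1 write@2
I1 add r3: issue@2 deps=(None,None) exec_start@2 write@4
I2 add r1: issue@3 deps=(1,None) exec_start@4 write@7
I3 add r2: issue@4 deps=(None,1) exec_start@4 write@5
I4 add r4: issue@5 deps=(2,None) exec_start@7 write@8
I5 add r2: issue@6 deps=(4,3) exec_start@8 write@9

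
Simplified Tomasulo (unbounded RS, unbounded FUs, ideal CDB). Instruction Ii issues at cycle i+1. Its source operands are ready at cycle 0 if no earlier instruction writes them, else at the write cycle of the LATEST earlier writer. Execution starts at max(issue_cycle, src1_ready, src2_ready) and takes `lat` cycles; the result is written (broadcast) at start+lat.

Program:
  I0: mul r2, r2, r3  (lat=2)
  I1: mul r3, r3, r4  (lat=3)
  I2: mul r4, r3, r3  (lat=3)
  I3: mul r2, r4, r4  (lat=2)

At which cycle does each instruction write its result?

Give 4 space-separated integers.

Answer: 3 5 8 10

Derivation:
I0 mul r2: issue@1 deps=(None,None) exec_start@1 write@3
I1 mul r3: issue@2 deps=(None,None) exec_start@2 write@5
I2 mul r4: issue@3 deps=(1,1) exec_start@5 write@8
I3 mul r2: issue@4 deps=(2,2) exec_start@8 write@10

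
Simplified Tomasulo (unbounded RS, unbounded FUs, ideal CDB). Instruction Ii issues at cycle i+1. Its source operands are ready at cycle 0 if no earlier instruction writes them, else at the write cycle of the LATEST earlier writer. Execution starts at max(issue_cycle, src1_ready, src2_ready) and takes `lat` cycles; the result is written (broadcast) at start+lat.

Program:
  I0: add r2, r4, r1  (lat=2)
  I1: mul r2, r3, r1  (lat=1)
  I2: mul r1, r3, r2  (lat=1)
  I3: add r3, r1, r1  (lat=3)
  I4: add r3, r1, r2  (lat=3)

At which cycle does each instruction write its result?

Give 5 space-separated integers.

Answer: 3 3 4 7 8

Derivation:
I0 add r2: issue@1 deps=(None,None) exec_start@1 write@3
I1 mul r2: issue@2 deps=(None,None) exec_start@2 write@3
I2 mul r1: issue@3 deps=(None,1) exec_start@3 write@4
I3 add r3: issue@4 deps=(2,2) exec_start@4 write@7
I4 add r3: issue@5 deps=(2,1) exec_start@5 write@8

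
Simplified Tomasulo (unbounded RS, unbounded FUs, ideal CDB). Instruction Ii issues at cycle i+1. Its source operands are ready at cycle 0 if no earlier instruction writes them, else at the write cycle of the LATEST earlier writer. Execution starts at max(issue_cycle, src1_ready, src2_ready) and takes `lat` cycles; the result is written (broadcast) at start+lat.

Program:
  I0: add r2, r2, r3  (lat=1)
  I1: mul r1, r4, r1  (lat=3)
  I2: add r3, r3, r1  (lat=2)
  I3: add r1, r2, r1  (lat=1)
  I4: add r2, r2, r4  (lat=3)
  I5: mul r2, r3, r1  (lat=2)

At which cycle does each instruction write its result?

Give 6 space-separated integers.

I0 add r2: issue@1 deps=(None,None) exec_start@1 write@2
I1 mul r1: issue@2 deps=(None,None) exec_start@2 write@5
I2 add r3: issue@3 deps=(None,1) exec_start@5 write@7
I3 add r1: issue@4 deps=(0,1) exec_start@5 write@6
I4 add r2: issue@5 deps=(0,None) exec_start@5 write@8
I5 mul r2: issue@6 deps=(2,3) exec_start@7 write@9

Answer: 2 5 7 6 8 9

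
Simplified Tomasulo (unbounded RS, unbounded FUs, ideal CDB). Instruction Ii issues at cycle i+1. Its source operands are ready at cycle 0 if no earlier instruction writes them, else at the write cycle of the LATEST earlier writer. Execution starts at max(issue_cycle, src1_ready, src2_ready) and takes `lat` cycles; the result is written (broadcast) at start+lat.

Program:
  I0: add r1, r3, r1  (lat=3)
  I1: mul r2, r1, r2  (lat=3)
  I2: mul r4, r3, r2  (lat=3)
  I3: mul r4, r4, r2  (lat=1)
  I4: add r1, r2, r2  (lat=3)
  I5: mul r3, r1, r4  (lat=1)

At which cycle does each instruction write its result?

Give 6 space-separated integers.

I0 add r1: issue@1 deps=(None,None) exec_start@1 write@4
I1 mul r2: issue@2 deps=(0,None) exec_start@4 write@7
I2 mul r4: issue@3 deps=(None,1) exec_start@7 write@10
I3 mul r4: issue@4 deps=(2,1) exec_start@10 write@11
I4 add r1: issue@5 deps=(1,1) exec_start@7 write@10
I5 mul r3: issue@6 deps=(4,3) exec_start@11 write@12

Answer: 4 7 10 11 10 12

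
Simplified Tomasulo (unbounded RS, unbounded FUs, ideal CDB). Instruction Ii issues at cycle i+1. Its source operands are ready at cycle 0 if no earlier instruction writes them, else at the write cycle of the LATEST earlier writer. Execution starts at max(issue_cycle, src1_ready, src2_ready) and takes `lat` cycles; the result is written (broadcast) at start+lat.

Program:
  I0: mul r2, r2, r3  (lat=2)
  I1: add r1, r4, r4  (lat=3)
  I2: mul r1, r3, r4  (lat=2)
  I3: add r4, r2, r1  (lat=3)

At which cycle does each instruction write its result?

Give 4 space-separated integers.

Answer: 3 5 5 8

Derivation:
I0 mul r2: issue@1 deps=(None,None) exec_start@1 write@3
I1 add r1: issue@2 deps=(None,None) exec_start@2 write@5
I2 mul r1: issue@3 deps=(None,None) exec_start@3 write@5
I3 add r4: issue@4 deps=(0,2) exec_start@5 write@8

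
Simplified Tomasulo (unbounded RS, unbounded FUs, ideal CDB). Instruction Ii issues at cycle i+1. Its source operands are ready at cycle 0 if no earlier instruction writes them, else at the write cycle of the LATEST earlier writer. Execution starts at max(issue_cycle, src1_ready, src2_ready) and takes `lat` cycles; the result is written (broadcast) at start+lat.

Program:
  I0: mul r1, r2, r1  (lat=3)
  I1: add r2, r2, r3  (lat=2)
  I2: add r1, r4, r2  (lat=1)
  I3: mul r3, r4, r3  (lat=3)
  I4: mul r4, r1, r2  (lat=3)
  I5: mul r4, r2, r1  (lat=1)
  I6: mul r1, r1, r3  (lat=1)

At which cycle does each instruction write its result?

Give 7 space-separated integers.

I0 mul r1: issue@1 deps=(None,None) exec_start@1 write@4
I1 add r2: issue@2 deps=(None,None) exec_start@2 write@4
I2 add r1: issue@3 deps=(None,1) exec_start@4 write@5
I3 mul r3: issue@4 deps=(None,None) exec_start@4 write@7
I4 mul r4: issue@5 deps=(2,1) exec_start@5 write@8
I5 mul r4: issue@6 deps=(1,2) exec_start@6 write@7
I6 mul r1: issue@7 deps=(2,3) exec_start@7 write@8

Answer: 4 4 5 7 8 7 8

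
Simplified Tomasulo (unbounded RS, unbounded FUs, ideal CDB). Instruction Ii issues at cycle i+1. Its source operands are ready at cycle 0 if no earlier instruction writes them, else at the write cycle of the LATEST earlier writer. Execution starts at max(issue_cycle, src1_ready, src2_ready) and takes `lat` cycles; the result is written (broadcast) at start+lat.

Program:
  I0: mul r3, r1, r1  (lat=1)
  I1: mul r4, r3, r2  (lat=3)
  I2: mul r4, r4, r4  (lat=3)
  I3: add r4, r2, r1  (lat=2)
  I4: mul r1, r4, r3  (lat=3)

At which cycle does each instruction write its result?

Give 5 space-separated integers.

Answer: 2 5 8 6 9

Derivation:
I0 mul r3: issue@1 deps=(None,None) exec_start@1 write@2
I1 mul r4: issue@2 deps=(0,None) exec_start@2 write@5
I2 mul r4: issue@3 deps=(1,1) exec_start@5 write@8
I3 add r4: issue@4 deps=(None,None) exec_start@4 write@6
I4 mul r1: issue@5 deps=(3,0) exec_start@6 write@9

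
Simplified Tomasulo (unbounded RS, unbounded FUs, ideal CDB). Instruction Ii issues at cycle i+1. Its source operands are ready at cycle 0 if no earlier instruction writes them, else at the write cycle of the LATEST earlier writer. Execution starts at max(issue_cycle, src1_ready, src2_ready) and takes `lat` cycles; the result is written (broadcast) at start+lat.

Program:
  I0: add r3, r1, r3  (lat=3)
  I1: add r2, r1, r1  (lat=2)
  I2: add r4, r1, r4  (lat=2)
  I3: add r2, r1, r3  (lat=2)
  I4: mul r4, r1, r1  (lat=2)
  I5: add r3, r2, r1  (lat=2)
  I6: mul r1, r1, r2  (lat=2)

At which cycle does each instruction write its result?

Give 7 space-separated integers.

I0 add r3: issue@1 deps=(None,None) exec_start@1 write@4
I1 add r2: issue@2 deps=(None,None) exec_start@2 write@4
I2 add r4: issue@3 deps=(None,None) exec_start@3 write@5
I3 add r2: issue@4 deps=(None,0) exec_start@4 write@6
I4 mul r4: issue@5 deps=(None,None) exec_start@5 write@7
I5 add r3: issue@6 deps=(3,None) exec_start@6 write@8
I6 mul r1: issue@7 deps=(None,3) exec_start@7 write@9

Answer: 4 4 5 6 7 8 9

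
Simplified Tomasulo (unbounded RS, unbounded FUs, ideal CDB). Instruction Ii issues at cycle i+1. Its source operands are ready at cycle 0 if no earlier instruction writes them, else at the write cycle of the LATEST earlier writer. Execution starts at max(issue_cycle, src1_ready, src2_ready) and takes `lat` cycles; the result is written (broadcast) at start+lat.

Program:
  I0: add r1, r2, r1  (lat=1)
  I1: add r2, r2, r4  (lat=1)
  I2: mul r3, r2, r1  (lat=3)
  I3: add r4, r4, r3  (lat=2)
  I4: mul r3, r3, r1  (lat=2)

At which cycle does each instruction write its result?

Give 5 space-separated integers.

I0 add r1: issue@1 deps=(None,None) exec_start@1 write@2
I1 add r2: issue@2 deps=(None,None) exec_start@2 write@3
I2 mul r3: issue@3 deps=(1,0) exec_start@3 write@6
I3 add r4: issue@4 deps=(None,2) exec_start@6 write@8
I4 mul r3: issue@5 deps=(2,0) exec_start@6 write@8

Answer: 2 3 6 8 8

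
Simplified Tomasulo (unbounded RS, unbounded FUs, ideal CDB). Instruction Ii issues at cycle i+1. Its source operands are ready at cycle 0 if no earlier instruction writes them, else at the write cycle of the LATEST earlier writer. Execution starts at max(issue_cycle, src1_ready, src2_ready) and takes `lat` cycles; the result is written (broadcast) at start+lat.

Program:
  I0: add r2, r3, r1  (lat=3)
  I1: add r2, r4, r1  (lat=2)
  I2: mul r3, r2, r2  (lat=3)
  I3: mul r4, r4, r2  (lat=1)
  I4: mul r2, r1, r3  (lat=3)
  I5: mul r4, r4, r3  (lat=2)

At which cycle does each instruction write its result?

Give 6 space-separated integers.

I0 add r2: issue@1 deps=(None,None) exec_start@1 write@4
I1 add r2: issue@2 deps=(None,None) exec_start@2 write@4
I2 mul r3: issue@3 deps=(1,1) exec_start@4 write@7
I3 mul r4: issue@4 deps=(None,1) exec_start@4 write@5
I4 mul r2: issue@5 deps=(None,2) exec_start@7 write@10
I5 mul r4: issue@6 deps=(3,2) exec_start@7 write@9

Answer: 4 4 7 5 10 9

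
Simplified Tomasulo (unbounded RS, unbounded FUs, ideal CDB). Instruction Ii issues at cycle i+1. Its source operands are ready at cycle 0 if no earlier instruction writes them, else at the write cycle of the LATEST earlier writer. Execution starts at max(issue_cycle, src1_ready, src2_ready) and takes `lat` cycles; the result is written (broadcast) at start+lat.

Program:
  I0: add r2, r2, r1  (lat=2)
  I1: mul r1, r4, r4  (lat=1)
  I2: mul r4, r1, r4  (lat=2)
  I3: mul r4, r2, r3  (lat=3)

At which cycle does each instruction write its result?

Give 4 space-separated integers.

Answer: 3 3 5 7

Derivation:
I0 add r2: issue@1 deps=(None,None) exec_start@1 write@3
I1 mul r1: issue@2 deps=(None,None) exec_start@2 write@3
I2 mul r4: issue@3 deps=(1,None) exec_start@3 write@5
I3 mul r4: issue@4 deps=(0,None) exec_start@4 write@7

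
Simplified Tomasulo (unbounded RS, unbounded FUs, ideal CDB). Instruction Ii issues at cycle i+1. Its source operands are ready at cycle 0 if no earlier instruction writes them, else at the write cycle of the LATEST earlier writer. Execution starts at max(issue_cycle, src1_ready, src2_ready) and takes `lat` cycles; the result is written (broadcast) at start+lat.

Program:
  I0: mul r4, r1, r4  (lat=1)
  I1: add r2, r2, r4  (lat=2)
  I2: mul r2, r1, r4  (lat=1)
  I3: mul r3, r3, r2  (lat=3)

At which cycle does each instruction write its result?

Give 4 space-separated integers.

I0 mul r4: issue@1 deps=(None,None) exec_start@1 write@2
I1 add r2: issue@2 deps=(None,0) exec_start@2 write@4
I2 mul r2: issue@3 deps=(None,0) exec_start@3 write@4
I3 mul r3: issue@4 deps=(None,2) exec_start@4 write@7

Answer: 2 4 4 7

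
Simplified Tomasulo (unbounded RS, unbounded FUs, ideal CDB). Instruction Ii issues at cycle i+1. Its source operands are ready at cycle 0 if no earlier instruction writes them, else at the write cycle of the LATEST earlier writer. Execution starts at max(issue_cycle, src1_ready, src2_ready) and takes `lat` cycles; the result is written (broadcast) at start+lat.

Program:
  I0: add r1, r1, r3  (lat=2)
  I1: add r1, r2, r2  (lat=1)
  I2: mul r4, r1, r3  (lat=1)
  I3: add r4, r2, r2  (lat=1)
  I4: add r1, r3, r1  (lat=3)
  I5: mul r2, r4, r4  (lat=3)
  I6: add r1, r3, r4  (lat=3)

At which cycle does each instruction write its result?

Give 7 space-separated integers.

I0 add r1: issue@1 deps=(None,None) exec_start@1 write@3
I1 add r1: issue@2 deps=(None,None) exec_start@2 write@3
I2 mul r4: issue@3 deps=(1,None) exec_start@3 write@4
I3 add r4: issue@4 deps=(None,None) exec_start@4 write@5
I4 add r1: issue@5 deps=(None,1) exec_start@5 write@8
I5 mul r2: issue@6 deps=(3,3) exec_start@6 write@9
I6 add r1: issue@7 deps=(None,3) exec_start@7 write@10

Answer: 3 3 4 5 8 9 10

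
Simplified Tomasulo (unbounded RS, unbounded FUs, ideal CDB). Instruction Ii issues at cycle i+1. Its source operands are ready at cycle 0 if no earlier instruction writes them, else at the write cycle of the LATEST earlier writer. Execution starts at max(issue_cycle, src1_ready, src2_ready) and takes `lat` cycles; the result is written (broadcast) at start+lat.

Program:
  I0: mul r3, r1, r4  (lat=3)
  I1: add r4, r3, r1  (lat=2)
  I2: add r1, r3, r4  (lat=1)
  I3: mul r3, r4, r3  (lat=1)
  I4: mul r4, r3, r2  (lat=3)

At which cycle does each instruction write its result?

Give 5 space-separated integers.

I0 mul r3: issue@1 deps=(None,None) exec_start@1 write@4
I1 add r4: issue@2 deps=(0,None) exec_start@4 write@6
I2 add r1: issue@3 deps=(0,1) exec_start@6 write@7
I3 mul r3: issue@4 deps=(1,0) exec_start@6 write@7
I4 mul r4: issue@5 deps=(3,None) exec_start@7 write@10

Answer: 4 6 7 7 10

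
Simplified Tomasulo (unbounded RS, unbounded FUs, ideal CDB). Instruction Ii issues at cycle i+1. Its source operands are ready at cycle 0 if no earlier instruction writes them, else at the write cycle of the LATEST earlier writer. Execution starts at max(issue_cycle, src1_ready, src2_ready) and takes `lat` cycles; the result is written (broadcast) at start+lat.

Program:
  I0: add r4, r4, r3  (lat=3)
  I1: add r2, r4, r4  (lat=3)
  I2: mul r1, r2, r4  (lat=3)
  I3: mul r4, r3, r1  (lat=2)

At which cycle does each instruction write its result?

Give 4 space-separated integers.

Answer: 4 7 10 12

Derivation:
I0 add r4: issue@1 deps=(None,None) exec_start@1 write@4
I1 add r2: issue@2 deps=(0,0) exec_start@4 write@7
I2 mul r1: issue@3 deps=(1,0) exec_start@7 write@10
I3 mul r4: issue@4 deps=(None,2) exec_start@10 write@12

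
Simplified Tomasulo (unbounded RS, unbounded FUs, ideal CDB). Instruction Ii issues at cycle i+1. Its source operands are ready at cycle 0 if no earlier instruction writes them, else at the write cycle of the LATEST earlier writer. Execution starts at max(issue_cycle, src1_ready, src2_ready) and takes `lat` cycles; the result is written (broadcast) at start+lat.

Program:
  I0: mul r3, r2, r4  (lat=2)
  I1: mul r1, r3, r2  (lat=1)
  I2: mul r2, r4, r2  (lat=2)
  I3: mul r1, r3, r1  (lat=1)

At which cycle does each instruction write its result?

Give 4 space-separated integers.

Answer: 3 4 5 5

Derivation:
I0 mul r3: issue@1 deps=(None,None) exec_start@1 write@3
I1 mul r1: issue@2 deps=(0,None) exec_start@3 write@4
I2 mul r2: issue@3 deps=(None,None) exec_start@3 write@5
I3 mul r1: issue@4 deps=(0,1) exec_start@4 write@5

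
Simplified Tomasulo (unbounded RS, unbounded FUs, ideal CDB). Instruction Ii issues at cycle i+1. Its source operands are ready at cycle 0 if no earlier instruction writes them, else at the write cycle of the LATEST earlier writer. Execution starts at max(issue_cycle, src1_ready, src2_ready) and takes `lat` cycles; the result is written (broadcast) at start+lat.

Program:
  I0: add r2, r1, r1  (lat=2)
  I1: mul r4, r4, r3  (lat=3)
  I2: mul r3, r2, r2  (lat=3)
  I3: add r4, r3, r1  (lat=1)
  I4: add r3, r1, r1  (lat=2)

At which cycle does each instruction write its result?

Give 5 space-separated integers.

Answer: 3 5 6 7 7

Derivation:
I0 add r2: issue@1 deps=(None,None) exec_start@1 write@3
I1 mul r4: issue@2 deps=(None,None) exec_start@2 write@5
I2 mul r3: issue@3 deps=(0,0) exec_start@3 write@6
I3 add r4: issue@4 deps=(2,None) exec_start@6 write@7
I4 add r3: issue@5 deps=(None,None) exec_start@5 write@7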